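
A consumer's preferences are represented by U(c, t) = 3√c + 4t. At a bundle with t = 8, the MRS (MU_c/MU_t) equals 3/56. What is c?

c = 49

MU_c = 3/(2√c), MU_t = 4.
MRS = 3/(2√c) ÷ 4.
MRS depends only on c: 0.375/√c = 3/56 ⇒ √c = 0.375/(3/56) = 7 ⇒ c = 49.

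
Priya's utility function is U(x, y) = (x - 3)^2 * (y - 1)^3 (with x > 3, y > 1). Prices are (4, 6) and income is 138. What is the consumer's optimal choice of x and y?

MU_x = 2·(x−3)·(y−1)^3, MU_y = 3·(x−3)^2·(y−1)^2.
MRS = (2/3)·(y−1)/(x−3).
Tangency: set MRS = p_x/p_y = 4/6 = 2/3.
So (2/3)·(y − 1)/(x − 3) = 2/3, i.e. (y − 1) = (x − 3).
Rewrite the budget in excess-of-subsistence terms: 4·(x − 3) + 6·(y − 1) = 138 − 4·3 − 6·1 = 120.
Substituting, 10·(x − 3) = 120, so x − 3 = 12 and x* = 15.
Then y − 1 = 12, so y* = 13.

x* = 15, y* = 13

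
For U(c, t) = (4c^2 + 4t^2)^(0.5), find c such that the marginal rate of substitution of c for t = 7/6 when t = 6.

For CES with ρ = 2, MRS = (t/c)^(-1).
Setting (6/c)^(-1) = 7/6 gives 6/c = 6/7 and c = 7.

c = 7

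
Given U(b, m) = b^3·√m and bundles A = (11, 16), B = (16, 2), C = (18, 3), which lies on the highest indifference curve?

Evaluate utility at each bundle:
U(A) = 5324.000.
U(B) = 5792.619.
U(C) = 10101.320.
Highest utility is C, so C ≻ B ≻ A.

Bundle C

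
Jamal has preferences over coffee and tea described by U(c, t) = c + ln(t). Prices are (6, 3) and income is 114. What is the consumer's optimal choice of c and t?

MU_c = 1, MU_t = 1/t.
MRS = 1 ÷ (1/t).
Tangency: set MRS = p_c/p_t = 6/3 = 2.
MRS depends only on t: t = 2 ⇒ t* = 2.
From the budget, 6·c = 114 − 3·2 = 108, so c* = 18.

c* = 18, t* = 2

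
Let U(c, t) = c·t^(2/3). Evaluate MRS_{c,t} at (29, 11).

MU_c = t^(2/3) and MU_t = 2/3·c·t^(-1/3).
MRS = MU_c/MU_t = (1.5)·t/c.
At (29, 11): MRS = 33/58.
So at (29, 11) the consumer would give up 33/58 units of t for one more unit of c.

MRS = 33/58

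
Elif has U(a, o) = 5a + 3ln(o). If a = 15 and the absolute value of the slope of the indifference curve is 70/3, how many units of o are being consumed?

MU_a = 5, MU_o = 3/o.
MRS = 5 ÷ (3/o).
MRS depends only on o: (5/3)·o = 70/3 ⇒ o = (70/3)/(5/3) = 14.

o = 14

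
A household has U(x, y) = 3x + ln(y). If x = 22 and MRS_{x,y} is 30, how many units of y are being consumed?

y = 10

MU_x = 3, MU_y = 1/y.
MRS = 3 ÷ (1/y).
MRS depends only on y: 3·y = 30 ⇒ y = 30/3 = 10.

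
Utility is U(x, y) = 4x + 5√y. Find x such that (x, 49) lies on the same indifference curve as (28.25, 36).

U(28.25, 36) = 143.
Set U(x, 49) = 143 and solve.
With y = 49: √49 = 7, so 4x = 143 − 5·7 = 108 and x = 27.
Check: U(27, 49) = 143.

x = 27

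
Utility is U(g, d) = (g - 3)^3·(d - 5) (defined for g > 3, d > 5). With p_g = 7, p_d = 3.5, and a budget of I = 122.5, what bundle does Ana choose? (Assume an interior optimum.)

g* = 12, d* = 11

MU_g = 3·(g−3)^2·(d−5), MU_d = (g−3)^3.
MRS = (3/1)·(d−5)/(g−3).
Tangency: set MRS = p_g/p_d = 7/3.5 = 2.
So (3/1)·(d − 5)/(g − 3) = 2, i.e. (d − 5) = (2/3)·(g − 3).
Rewrite the budget in excess-of-subsistence terms: 7·(g − 3) + 3.5·(d − 5) = 122.5 − 7·3 − 3.5·5 = 84.
Substituting, (28/3)·(g − 3) = 84, so g − 3 = 9 and g* = 12.
Then d − 5 = (2/3)·9 = 6, so d* = 11.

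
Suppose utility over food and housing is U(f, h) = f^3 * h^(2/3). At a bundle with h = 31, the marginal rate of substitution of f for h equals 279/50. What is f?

f = 25

MU_f = 3·f^2·h^(2/3) and MU_h = 2/3·f^3·h^(-1/3).
MRS = MU_f/MU_h = (4.5)·h/f.
Substitute h = 31: MRS = 139.5/f. Setting 139.5/f = 279/50 gives f = 139.5/(279/50) = 25.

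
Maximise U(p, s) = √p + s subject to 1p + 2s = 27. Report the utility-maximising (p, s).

p* = 1, s* = 13

MU_p = 1/(2√p), MU_s = 1.
MRS = 1/(2√p) ÷ 1.
Tangency: set MRS = p_p/p_s = 1/2 = 0.5.
MRS depends only on p: 0.5/√p = 0.5 ⇒ √p = 0.5/0.5 = 1 ⇒ p* = 1.
From the budget, 2·s = 27 − 1·1 = 26, so s* = 13.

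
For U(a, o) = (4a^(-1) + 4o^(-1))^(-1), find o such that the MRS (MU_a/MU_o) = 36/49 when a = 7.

For CES with ρ = -1, MRS = (o/a)^2.
Setting (o/7)^2 = 36/49 gives o/7 = 6/7 and o = 6.

o = 6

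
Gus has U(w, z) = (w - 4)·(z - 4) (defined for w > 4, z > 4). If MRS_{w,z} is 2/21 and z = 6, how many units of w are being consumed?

w = 25

MU_w = (z−4), MU_z = (w−4).
MRS = (z−4)/(w−4).
Substitute z = 6: MRS = 2/(w − 4). Setting this equal to 2/21 gives w − 4 = 2/(2/21) = 21, so w = 25.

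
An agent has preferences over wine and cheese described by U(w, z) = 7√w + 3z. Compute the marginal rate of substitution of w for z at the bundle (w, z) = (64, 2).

MU_w = 7/(2√w), MU_z = 3.
MRS = 7/(2√w) ÷ 3.
At (64, 2): MRS = 7/48.
The indifference curve has slope −7/48 at this bundle.

MRS = 7/48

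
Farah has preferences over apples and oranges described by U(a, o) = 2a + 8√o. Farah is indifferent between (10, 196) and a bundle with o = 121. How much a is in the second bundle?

a = 22

U(10, 196) = 132.
Set U(a, 121) = 132 and solve.
With o = 121: √121 = 11, so 2a = 132 − 8·11 = 44 and a = 22.
Check: U(22, 121) = 132.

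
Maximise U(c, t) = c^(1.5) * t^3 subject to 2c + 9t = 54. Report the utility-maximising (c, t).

c* = 9, t* = 4

MU_c = 1.5·√c·t^3 and MU_t = 3·c^(1.5)·t^2.
MRS = MU_c/MU_t = (0.5)·t/c.
Tangency: set MRS = p_c/p_t = 2/9.
So (0.5)·t/c = 2/9, i.e. t = (4/9)·c.
Substitute into the budget 2·c + 9·t = 54: 6·c = 54, so c* = 9.
Then t* = (4/9)·9 = 4.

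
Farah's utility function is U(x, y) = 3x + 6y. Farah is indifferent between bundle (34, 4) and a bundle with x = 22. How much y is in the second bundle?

U(34, 4) = 126.
Set U(22, y) = 126 and solve.
3·22 + 6y = 126 ⇒ 6y = 60 ⇒ y = 10.
Check: U(22, 10) = 126.

y = 10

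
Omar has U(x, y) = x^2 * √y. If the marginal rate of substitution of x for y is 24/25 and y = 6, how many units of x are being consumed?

x = 25

MU_x = 2·x·√y and MU_y = 0.5·x^2·y^(-0.5).
MRS = MU_x/MU_y = (4)·y/x.
Substitute y = 6: MRS = 24/x. Setting 24/x = 24/25 gives x = 24/(24/25) = 25.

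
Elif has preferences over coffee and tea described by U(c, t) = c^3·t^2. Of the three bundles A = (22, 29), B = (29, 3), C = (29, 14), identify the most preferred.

Evaluate utility at each bundle:
U(A) = 8954968.
U(B) = 219501.
U(C) = 4780244.
Highest utility is A, so A ≻ C ≻ B.

Bundle A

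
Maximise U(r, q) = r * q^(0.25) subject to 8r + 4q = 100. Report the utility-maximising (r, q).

MU_r = q^(0.25) and MU_q = 0.25·r·q^(-0.75).
MRS = MU_r/MU_q = (4)·q/r.
Tangency: set MRS = p_r/p_q = 8/4 = 2.
So (4)·q/r = 2, i.e. q = 0.5·r.
Substitute into the budget 8·r + 4·q = 100: 10·r = 100, so r* = 10.
Then q* = 0.5·10 = 5.

r* = 10, q* = 5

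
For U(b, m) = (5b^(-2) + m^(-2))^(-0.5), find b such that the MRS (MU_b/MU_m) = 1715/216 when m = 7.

b = 6

For CES with ρ = -2, MRS = (5/1)·(m/b)^3.
Setting (5/1)·(7/b)^3 = 1715/216 gives (7/b)^3 = 343/216, so 7/b = 7/6 and b = 6.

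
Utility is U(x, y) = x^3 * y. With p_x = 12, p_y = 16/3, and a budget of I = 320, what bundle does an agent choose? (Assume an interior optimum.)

x* = 20, y* = 15

MU_x = 3·x^2·y and MU_y = x^3.
MRS = MU_x/MU_y = (3/1)·y/x.
Tangency: set MRS = p_x/p_y = 12/(16/3) = 2.25.
So (3/1)·y/x = 2.25, i.e. y = 0.75·x.
Substitute into the budget 12·x + (16/3)·y = 320: 16·x = 320, so x* = 20.
Then y* = 0.75·20 = 15.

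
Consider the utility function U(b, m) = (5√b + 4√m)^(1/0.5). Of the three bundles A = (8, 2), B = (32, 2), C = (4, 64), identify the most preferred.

Evaluate utility at each bundle:
U(A) = 392.000.
U(B) = 1152.000.
U(C) = 1764.000.
Highest utility is C, so C ≻ B ≻ A.

Bundle C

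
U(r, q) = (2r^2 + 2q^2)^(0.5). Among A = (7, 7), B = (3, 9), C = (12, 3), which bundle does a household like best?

Bundle C

Evaluate utility at each bundle:
U(A) = 14.000.
U(B) = 13.416.
U(C) = 17.493.
Highest utility is C, so C ≻ A ≻ B.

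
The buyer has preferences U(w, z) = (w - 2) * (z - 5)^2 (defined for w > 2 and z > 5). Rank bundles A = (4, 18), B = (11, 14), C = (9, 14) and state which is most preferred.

Bundle B

Evaluate utility at each bundle:
U(A) = 338.
U(B) = 729.
U(C) = 567.
Highest utility is B, so B ≻ C ≻ A.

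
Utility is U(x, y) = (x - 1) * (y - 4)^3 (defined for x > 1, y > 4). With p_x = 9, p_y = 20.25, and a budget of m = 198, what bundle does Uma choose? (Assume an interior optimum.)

MU_x = (y−4)^3, MU_y = 3·(x−1)·(y−4)^2.
MRS = (1/3)·(y−4)/(x−1).
Tangency: set MRS = p_x/p_y = 9/20.25 = 4/9.
So (1/3)·(y − 4)/(x − 1) = 4/9, i.e. (y − 4) = (4/3)·(x − 1).
Rewrite the budget in excess-of-subsistence terms: 9·(x − 1) + 20.25·(y − 4) = 198 − 9·1 − 20.25·4 = 108.
Substituting, 36·(x − 1) = 108, so x − 1 = 3 and x* = 4.
Then y − 4 = (4/3)·3 = 4, so y* = 8.

x* = 4, y* = 8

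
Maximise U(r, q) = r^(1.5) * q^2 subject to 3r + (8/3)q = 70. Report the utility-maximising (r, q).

r* = 10, q* = 15

MU_r = 1.5·√r·q^2 and MU_q = 2·r^(1.5)·q.
MRS = MU_r/MU_q = (0.75)·q/r.
Tangency: set MRS = p_r/p_q = 3/(8/3) = 1.125.
So (0.75)·q/r = 1.125, i.e. q = 1.5·r.
Substitute into the budget 3·r + (8/3)·q = 70: 7·r = 70, so r* = 10.
Then q* = 1.5·10 = 15.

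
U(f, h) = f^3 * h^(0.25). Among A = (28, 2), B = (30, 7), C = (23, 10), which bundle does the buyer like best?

Bundle B

Evaluate utility at each bundle:
U(A) = 26105.475.
U(B) = 43917.567.
U(C) = 21636.326.
Highest utility is B, so B ≻ A ≻ C.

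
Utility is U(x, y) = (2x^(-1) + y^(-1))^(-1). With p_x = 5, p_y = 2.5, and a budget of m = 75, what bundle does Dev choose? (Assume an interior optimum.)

x* = 10, y* = 10

For CES with ρ = -1, MRS = (2/1)·(y/x)^2.
Tangency: set MRS = p_x/p_y = 5/2.5 = 2.
So (y/x)^2 = 1; taking the square root, y/x = 1, i.e. y = x.
Substitute into the budget 5·x + 2.5·y = 75: 7.5·x = 75, so x* = 10 and y* = 10.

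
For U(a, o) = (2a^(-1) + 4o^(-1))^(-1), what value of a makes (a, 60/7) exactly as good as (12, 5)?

U depends on (a, o) only through S = 2a^(-1) + 4o^(-1), so equal utility means equal S. At (12, 5): S = 29/30.
With o = 60/7: 4·(60/7)^(-1) = 7/15, so 2a^(-1) = 29/30 − 7/15 = 0.5, i.e. a^(-1) = 0.25.
Hence a = 1/0.25 = 4.
Check: U(4, 60/7) = 1.0345.

a = 4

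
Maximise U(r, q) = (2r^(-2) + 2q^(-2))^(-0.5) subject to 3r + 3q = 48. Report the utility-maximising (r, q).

r* = 8, q* = 8

For CES with ρ = -2, MRS = (q/r)^3.
Tangency: set MRS = p_r/p_q = 3/3 = 1.
So (q/r)^3 = 1; taking the cube root, q/r = 1, i.e. q = r.
Substitute into the budget 3·r + 3·q = 48: 6·r = 48, so r* = 8 and q* = 8.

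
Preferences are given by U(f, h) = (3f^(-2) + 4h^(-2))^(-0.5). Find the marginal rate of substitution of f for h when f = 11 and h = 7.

For CES with ρ = -2, MRS = (3/4)·(h/f)^3.
At (11, 7): MRS = 1029/5324.
So at (11, 7) the consumer would give up 1029/5324 units of h for one more unit of f.

MRS = 1029/5324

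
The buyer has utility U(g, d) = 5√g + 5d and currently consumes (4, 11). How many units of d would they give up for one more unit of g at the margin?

MRS = 0.25

MU_g = 5/(2√g), MU_d = 5.
MRS = 5/(2√g) ÷ 5.
At (4, 11): MRS = 0.25.
That is, one extra unit of g is worth 0.25 units of d at the margin.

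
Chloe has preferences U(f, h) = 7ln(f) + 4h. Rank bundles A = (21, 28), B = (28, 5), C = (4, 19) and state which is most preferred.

Evaluate utility at each bundle:
U(A) = 133.312.
U(B) = 43.325.
U(C) = 85.704.
Highest utility is A, so A ≻ C ≻ B.

Bundle A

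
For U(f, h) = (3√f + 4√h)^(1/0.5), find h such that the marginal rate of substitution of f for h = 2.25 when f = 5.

h = 45

For CES with ρ = 0.5, MRS = (3/4)·√(h/f).
Setting (3/4)·√(h/5) = 2.25 gives √(h/5) = 3, so h/5 = 9 and h = 45.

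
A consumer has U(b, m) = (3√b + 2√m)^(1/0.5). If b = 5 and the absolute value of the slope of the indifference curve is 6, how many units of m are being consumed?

For CES with ρ = 0.5, MRS = (3/2)·√(m/b).
Setting (3/2)·√(m/5) = 6 gives √(m/5) = 4, so m/5 = 16 and m = 80.

m = 80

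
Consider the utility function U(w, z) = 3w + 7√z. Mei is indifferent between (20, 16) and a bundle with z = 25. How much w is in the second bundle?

w = 53/3

U(20, 16) = 88.
Set U(w, 25) = 88 and solve.
With z = 25: √25 = 5, so 3w = 88 − 7·5 = 53 and w = 53/3.
Check: U(53/3, 25) = 88.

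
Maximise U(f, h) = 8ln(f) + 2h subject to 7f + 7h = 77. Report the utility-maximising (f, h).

MU_f = 8/f, MU_h = 2.
MRS = 8/f ÷ 2.
Tangency: set MRS = p_f/p_h = 7/7 = 1.
MRS depends only on f: 4/f = 1 ⇒ f* = 4/1 = 4.
From the budget, 7·h = 77 − 7·4 = 49, so h* = 7.

f* = 4, h* = 7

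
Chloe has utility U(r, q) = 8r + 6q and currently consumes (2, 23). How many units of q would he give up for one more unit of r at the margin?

MRS = 4/3

MU_r = 8, MU_q = 6, so MRS = 8/6 = 4/3 at every bundle.
At (2, 23): MRS = 4/3.
The indifference curve has slope −4/3 at this bundle.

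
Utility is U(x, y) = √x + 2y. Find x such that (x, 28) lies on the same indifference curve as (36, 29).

U(36, 29) = 64.
Set U(x, 28) = 64 and solve.
With y = 28: √x = 64 − 2·28 = 8, so √x = 8 and x = 64.
Check: U(64, 28) = 64.

x = 64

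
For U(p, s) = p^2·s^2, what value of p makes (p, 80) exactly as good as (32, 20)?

U(32, 20) = 409600.
Set U(p, 80) = 409600 and solve.
With s = 80: 80^2 = 6400, so p^2 = 409600/6400 = 64; taking the square root, p = 8.
Check: U(8, 80) = 409600.

p = 8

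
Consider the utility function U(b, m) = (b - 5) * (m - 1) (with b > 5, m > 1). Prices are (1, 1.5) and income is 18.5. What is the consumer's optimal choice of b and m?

MU_b = (m−1), MU_m = (b−5).
MRS = (m−1)/(b−5).
Tangency: set MRS = p_b/p_m = 1/1.5 = 2/3.
So (m − 1)/(b − 5) = 2/3, i.e. (m − 1) = (2/3)·(b − 5).
Rewrite the budget in excess-of-subsistence terms: 1·(b − 5) + 1.5·(m − 1) = 18.5 − 1·5 − 1.5·1 = 12.
Substituting, 2·(b − 5) = 12, so b − 5 = 6 and b* = 11.
Then m − 1 = (2/3)·6 = 4, so m* = 5.

b* = 11, m* = 5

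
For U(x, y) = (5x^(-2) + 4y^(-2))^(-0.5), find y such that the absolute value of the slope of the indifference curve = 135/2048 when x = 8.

For CES with ρ = -2, MRS = (5/4)·(y/x)^3.
Setting (5/4)·(y/8)^3 = 135/2048 gives (y/8)^3 = 27/512, so y/8 = 0.375 and y = 3.

y = 3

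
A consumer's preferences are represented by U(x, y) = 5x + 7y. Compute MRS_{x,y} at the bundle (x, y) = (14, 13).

MRS = 5/7

MU_x = 5, MU_y = 7, so MRS = 5/7 at every bundle.
At (14, 13): MRS = 5/7.
So at (14, 13) the consumer would give up 5/7 units of y for one more unit of x.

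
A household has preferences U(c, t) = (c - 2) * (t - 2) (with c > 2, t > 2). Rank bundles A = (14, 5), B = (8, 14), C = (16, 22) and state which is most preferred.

Evaluate utility at each bundle:
U(A) = 36.
U(B) = 72.
U(C) = 280.
Highest utility is C, so C ≻ B ≻ A.

Bundle C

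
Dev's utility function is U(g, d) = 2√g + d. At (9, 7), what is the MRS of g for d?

MU_g = 2/(2√g), MU_d = 1.
MRS = 2/(2√g) ÷ 1.
At (9, 7): MRS = 1/3.
That is, one extra unit of g is worth 1/3 units of d at the margin.

MRS = 1/3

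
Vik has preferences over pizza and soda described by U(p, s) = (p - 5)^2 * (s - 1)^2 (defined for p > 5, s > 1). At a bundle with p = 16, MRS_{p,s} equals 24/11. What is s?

s = 25

MU_p = 2·(p−5)·(s−1)^2, MU_s = 2·(p−5)^2·(s−1).
MRS = (s−1)/(p−5).
Substitute p = 16: MRS = (s − 1)/11. Setting this equal to 24/11 gives s − 1 = (24/11)·11 = 24, so s = 25.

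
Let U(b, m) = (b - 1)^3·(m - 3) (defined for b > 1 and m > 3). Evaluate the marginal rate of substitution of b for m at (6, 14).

MU_b = 3·(b−1)^2·(m−3), MU_m = (b−1)^3.
MRS = (3/1)·(m−3)/(b−1).
At (6, 14): MRS = 6.6.
So at (6, 14) the consumer would give up 6.6 units of m for one more unit of b.

MRS = 6.6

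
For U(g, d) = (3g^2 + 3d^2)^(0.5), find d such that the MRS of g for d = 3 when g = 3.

d = 1

For CES with ρ = 2, MRS = (d/g)^(-1).
Setting (d/3)^(-1) = 3 gives d/3 = 1/3 and d = 1.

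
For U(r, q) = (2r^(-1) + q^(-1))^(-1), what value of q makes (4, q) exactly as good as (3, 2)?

q = 1.5

U depends on (r, q) only through S = 2r^(-1) + q^(-1), so equal utility means equal S. At (3, 2): S = 7/6.
With r = 4: 2·4^(-1) = 0.5, so q^(-1) = 7/6 − 0.5 = 2/3.
Hence q = 1/(2/3) = 1.5.
Check: U(4, 1.5) = 0.8571.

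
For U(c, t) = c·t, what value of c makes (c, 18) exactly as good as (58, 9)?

c = 29

U(58, 9) = 522.
Set U(c, 18) = 522 and solve.
With t = 18: c = 522/18 = 29.
Check: U(29, 18) = 522.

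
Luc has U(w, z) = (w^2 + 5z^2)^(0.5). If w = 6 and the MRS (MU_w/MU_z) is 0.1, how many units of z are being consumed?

z = 12

For CES with ρ = 2, MRS = (1/5)·(z/w)^(-1).
Setting (1/5)·(z/6)^(-1) = 0.1 gives (z/6)^(-1) = 0.5, so z/6 = 2 and z = 12.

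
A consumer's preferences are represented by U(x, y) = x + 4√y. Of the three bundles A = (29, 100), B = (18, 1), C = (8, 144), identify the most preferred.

Bundle A

Evaluate utility at each bundle:
U(A) = 69.000.
U(B) = 22.000.
U(C) = 56.000.
Highest utility is A, so A ≻ C ≻ B.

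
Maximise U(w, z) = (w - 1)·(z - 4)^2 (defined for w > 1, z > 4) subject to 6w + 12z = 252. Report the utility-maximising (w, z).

w* = 12, z* = 15

MU_w = (z−4)^2, MU_z = 2·(w−1)·(z−4).
MRS = (1/2)·(z−4)/(w−1).
Tangency: set MRS = p_w/p_z = 6/12 = 0.5.
So (1/2)·(z − 4)/(w − 1) = 0.5, i.e. (z − 4) = (w − 1).
Rewrite the budget in excess-of-subsistence terms: 6·(w − 1) + 12·(z − 4) = 252 − 6·1 − 12·4 = 198.
Substituting, 18·(w − 1) = 198, so w − 1 = 11 and w* = 12.
Then z − 4 = 11, so z* = 15.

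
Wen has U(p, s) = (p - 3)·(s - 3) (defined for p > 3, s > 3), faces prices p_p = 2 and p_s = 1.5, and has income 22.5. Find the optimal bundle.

MU_p = (s−3), MU_s = (p−3).
MRS = (s−3)/(p−3).
Tangency: set MRS = p_p/p_s = 2/1.5 = 4/3.
So (s − 3)/(p − 3) = 4/3, i.e. (s − 3) = (4/3)·(p − 3).
Rewrite the budget in excess-of-subsistence terms: 2·(p − 3) + 1.5·(s − 3) = 22.5 − 2·3 − 1.5·3 = 12.
Substituting, 4·(p − 3) = 12, so p − 3 = 3 and p* = 6.
Then s − 3 = (4/3)·3 = 4, so s* = 7.

p* = 6, s* = 7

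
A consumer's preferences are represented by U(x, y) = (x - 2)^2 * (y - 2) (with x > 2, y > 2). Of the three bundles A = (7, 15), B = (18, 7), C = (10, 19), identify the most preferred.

Evaluate utility at each bundle:
U(A) = 325.
U(B) = 1280.
U(C) = 1088.
Highest utility is B, so B ≻ C ≻ A.

Bundle B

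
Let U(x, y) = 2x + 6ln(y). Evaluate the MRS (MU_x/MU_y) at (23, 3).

MU_x = 2, MU_y = 6/y.
MRS = 2 ÷ (6/y).
At (23, 3): MRS = 1.
So at (23, 3) the consumer would give up 1 units of y for one more unit of x.

MRS = 1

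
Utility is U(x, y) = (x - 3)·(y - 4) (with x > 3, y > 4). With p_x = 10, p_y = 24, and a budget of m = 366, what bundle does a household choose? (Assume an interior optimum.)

MU_x = (y−4), MU_y = (x−3).
MRS = (y−4)/(x−3).
Tangency: set MRS = p_x/p_y = 10/24 = 5/12.
So (y − 4)/(x − 3) = 5/12, i.e. (y − 4) = (5/12)·(x − 3).
Rewrite the budget in excess-of-subsistence terms: 10·(x − 3) + 24·(y − 4) = 366 − 10·3 − 24·4 = 240.
Substituting, 20·(x − 3) = 240, so x − 3 = 12 and x* = 15.
Then y − 4 = (5/12)·12 = 5, so y* = 9.

x* = 15, y* = 9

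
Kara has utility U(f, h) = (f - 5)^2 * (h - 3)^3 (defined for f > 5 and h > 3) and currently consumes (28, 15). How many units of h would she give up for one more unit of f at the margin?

MRS = 8/23

MU_f = 2·(f−5)·(h−3)^3, MU_h = 3·(f−5)^2·(h−3)^2.
MRS = (2/3)·(h−3)/(f−5).
At (28, 15): MRS = 8/23.
The indifference curve has slope −8/23 at this bundle.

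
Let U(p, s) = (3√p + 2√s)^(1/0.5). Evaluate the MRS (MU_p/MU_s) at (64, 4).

MRS = 0.375

For CES with ρ = 0.5, MRS = (3/2)·√(s/p).
At (64, 4): MRS = 0.375.
The indifference curve has slope −0.375 at this bundle.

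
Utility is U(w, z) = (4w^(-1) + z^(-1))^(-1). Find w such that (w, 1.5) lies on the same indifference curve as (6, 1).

U depends on (w, z) only through S = 4w^(-1) + z^(-1), so equal utility means equal S. At (6, 1): S = 5/3.
With z = 1.5: 1.5^(-1) = 2/3, so 4w^(-1) = 5/3 − 2/3 = 1, i.e. w^(-1) = 0.25.
Hence w = 1/0.25 = 4.
Check: U(4, 1.5) = 0.6.

w = 4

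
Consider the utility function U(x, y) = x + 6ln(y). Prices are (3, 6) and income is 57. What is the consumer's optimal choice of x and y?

MU_x = 1, MU_y = 6/y.
MRS = 1 ÷ (6/y).
Tangency: set MRS = p_x/p_y = 3/6 = 0.5.
MRS depends only on y: (1/6)·y = 0.5 ⇒ y* = 0.5/(1/6) = 3.
From the budget, 3·x = 57 − 6·3 = 39, so x* = 13.

x* = 13, y* = 3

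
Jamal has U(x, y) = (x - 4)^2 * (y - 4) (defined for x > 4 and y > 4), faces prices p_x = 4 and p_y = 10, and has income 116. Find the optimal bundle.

MU_x = 2·(x−4)·(y−4), MU_y = (x−4)^2.
MRS = (2/1)·(y−4)/(x−4).
Tangency: set MRS = p_x/p_y = 4/10 = 0.4.
So (2/1)·(y − 4)/(x − 4) = 0.4, i.e. (y − 4) = 0.2·(x − 4).
Rewrite the budget in excess-of-subsistence terms: 4·(x − 4) + 10·(y − 4) = 116 − 4·4 − 10·4 = 60.
Substituting, 6·(x − 4) = 60, so x − 4 = 10 and x* = 14.
Then y − 4 = 0.2·10 = 2, so y* = 6.

x* = 14, y* = 6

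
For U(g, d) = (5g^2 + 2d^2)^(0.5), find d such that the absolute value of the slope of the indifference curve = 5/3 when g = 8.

For CES with ρ = 2, MRS = (5/2)·(d/g)^(-1).
Setting (5/2)·(d/8)^(-1) = 5/3 gives (d/8)^(-1) = 2/3, so d/8 = 1.5 and d = 12.

d = 12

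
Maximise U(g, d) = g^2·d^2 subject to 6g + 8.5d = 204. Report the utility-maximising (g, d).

g* = 17, d* = 12

MU_g = 2·g·d^2 and MU_d = 2·g^2·d.
MRS = MU_g/MU_d = d/g.
Tangency: set MRS = p_g/p_d = 6/8.5 = 12/17.
So d/g = 12/17, i.e. d = (12/17)·g.
Substitute into the budget 6·g + 8.5·d = 204: 12·g = 204, so g* = 17.
Then d* = (12/17)·17 = 12.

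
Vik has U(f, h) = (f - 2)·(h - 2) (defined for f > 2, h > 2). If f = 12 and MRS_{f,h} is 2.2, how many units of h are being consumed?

h = 24

MU_f = (h−2), MU_h = (f−2).
MRS = (h−2)/(f−2).
Substitute f = 12: MRS = (h − 2)/10. Setting this equal to 2.2 gives h − 2 = 2.2·10 = 22, so h = 24.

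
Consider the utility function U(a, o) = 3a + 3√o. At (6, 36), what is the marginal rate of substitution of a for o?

MRS = 12

MU_a = 3, MU_o = 3/(2√o).
MRS = 3 ÷ (3/(2√o)).
At (6, 36): MRS = 12.
That is, one extra unit of a is worth 12 units of o at the margin.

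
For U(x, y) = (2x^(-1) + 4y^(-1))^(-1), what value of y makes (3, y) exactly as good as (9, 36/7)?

U depends on (x, y) only through S = 2x^(-1) + 4y^(-1), so equal utility means equal S. At (9, 36/7): S = 1.
With x = 3: 2·3^(-1) = 2/3, so 4y^(-1) = 1 − 2/3 = 1/3, i.e. y^(-1) = 1/12.
Hence y = 1/(1/12) = 12.
Check: U(3, 12) = 1.

y = 12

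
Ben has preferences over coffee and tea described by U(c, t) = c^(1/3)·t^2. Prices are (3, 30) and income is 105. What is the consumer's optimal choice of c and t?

MU_c = 1/3·c^(-2/3)·t^2 and MU_t = 2·c^(1/3)·t.
MRS = MU_c/MU_t = (1/6)·t/c.
Tangency: set MRS = p_c/p_t = 3/30 = 0.1.
So (1/6)·t/c = 0.1, i.e. t = 0.6·c.
Substitute into the budget 3·c + 30·t = 105: 21·c = 105, so c* = 5.
Then t* = 0.6·5 = 3.

c* = 5, t* = 3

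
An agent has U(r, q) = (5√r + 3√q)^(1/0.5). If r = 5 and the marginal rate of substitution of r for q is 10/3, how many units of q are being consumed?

q = 20

For CES with ρ = 0.5, MRS = (5/3)·√(q/r).
Setting (5/3)·√(q/5) = 10/3 gives √(q/5) = 2, so q/5 = 4 and q = 20.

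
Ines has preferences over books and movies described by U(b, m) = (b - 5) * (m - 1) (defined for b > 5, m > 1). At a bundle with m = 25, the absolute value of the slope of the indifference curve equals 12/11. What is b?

b = 27

MU_b = (m−1), MU_m = (b−5).
MRS = (m−1)/(b−5).
Substitute m = 25: MRS = 24/(b − 5). Setting this equal to 12/11 gives b − 5 = 24/(12/11) = 22, so b = 27.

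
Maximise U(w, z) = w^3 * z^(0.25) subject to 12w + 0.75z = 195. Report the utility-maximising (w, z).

w* = 15, z* = 20

MU_w = 3·w^2·z^(0.25) and MU_z = 0.25·w^3·z^(-0.75).
MRS = MU_w/MU_z = (12)·z/w.
Tangency: set MRS = p_w/p_z = 12/0.75 = 16.
So (12)·z/w = 16, i.e. z = (4/3)·w.
Substitute into the budget 12·w + 0.75·z = 195: 13·w = 195, so w* = 15.
Then z* = (4/3)·15 = 20.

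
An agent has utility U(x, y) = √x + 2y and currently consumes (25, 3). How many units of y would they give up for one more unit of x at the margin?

MU_x = 1/(2√x), MU_y = 2.
MRS = 1/(2√x) ÷ 2.
At (25, 3): MRS = 0.05.
That is, one extra unit of x is worth 0.05 units of y at the margin.

MRS = 0.05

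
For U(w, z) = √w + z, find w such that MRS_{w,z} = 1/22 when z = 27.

MU_w = 1/(2√w), MU_z = 1.
MRS = 1/(2√w) ÷ 1.
MRS depends only on w: 0.5/√w = 1/22 ⇒ √w = 0.5/(1/22) = 11 ⇒ w = 121.

w = 121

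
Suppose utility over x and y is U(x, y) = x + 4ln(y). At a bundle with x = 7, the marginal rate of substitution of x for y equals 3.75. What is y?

y = 15

MU_x = 1, MU_y = 4/y.
MRS = 1 ÷ (4/y).
MRS depends only on y: 0.25·y = 3.75 ⇒ y = 3.75/0.25 = 15.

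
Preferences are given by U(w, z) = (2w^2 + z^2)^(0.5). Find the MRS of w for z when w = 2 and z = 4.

MRS = 1

For CES with ρ = 2, MRS = (2/1)·(z/w)^(-1).
At (2, 4): MRS = 1.
That is, one extra unit of w is worth 1 units of z at the margin.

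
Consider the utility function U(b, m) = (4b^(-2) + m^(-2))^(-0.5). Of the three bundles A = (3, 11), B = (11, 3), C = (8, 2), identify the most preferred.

Bundle B

Evaluate utility at each bundle:
U(A) = 1.486.
U(B) = 2.634.
U(C) = 1.789.
Highest utility is B, so B ≻ C ≻ A.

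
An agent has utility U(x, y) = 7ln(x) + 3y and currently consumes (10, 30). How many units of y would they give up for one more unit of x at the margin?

MRS = 7/30

MU_x = 7/x, MU_y = 3.
MRS = 7/x ÷ 3.
At (10, 30): MRS = 7/30.
So at (10, 30) the consumer would give up 7/30 units of y for one more unit of x.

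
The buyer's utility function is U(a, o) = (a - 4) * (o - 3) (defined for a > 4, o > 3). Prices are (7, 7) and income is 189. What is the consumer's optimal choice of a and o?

a* = 14, o* = 13

MU_a = (o−3), MU_o = (a−4).
MRS = (o−3)/(a−4).
Tangency: set MRS = p_a/p_o = 7/7 = 1.
So (o − 3)/(a − 4) = 1, i.e. (o − 3) = (a − 4).
Rewrite the budget in excess-of-subsistence terms: 7·(a − 4) + 7·(o − 3) = 189 − 7·4 − 7·3 = 140.
Substituting, 14·(a − 4) = 140, so a − 4 = 10 and a* = 14.
Then o − 3 = 10, so o* = 13.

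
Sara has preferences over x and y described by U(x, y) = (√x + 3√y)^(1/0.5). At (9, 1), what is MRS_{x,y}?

MRS = 1/9

For CES with ρ = 0.5, MRS = (1/3)·√(y/x).
At (9, 1): MRS = 1/9.
That is, one extra unit of x is worth 1/9 units of y at the margin.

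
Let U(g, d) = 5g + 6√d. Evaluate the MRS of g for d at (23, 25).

MU_g = 5, MU_d = 6/(2√d).
MRS = 5 ÷ (6/(2√d)).
At (23, 25): MRS = 25/3.
The indifference curve has slope −25/3 at this bundle.

MRS = 25/3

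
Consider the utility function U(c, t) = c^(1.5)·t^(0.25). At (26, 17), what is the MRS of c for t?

MRS = 51/13

MU_c = 1.5·√c·t^(0.25) and MU_t = 0.25·c^(1.5)·t^(-0.75).
MRS = MU_c/MU_t = (6)·t/c.
At (26, 17): MRS = 51/13.
The indifference curve has slope −51/13 at this bundle.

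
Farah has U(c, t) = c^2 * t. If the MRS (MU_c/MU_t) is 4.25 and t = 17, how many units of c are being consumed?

MU_c = 2·c·t and MU_t = c^2.
MRS = MU_c/MU_t = (2/1)·t/c.
Substitute t = 17: MRS = 34/c. Setting 34/c = 4.25 gives c = 34/4.25 = 8.

c = 8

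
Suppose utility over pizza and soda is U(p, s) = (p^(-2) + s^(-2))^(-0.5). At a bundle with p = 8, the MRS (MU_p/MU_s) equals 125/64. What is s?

s = 10

For CES with ρ = -2, MRS = (s/p)^3.
Setting (s/8)^3 = 125/64 gives s/8 = 1.25 and s = 10.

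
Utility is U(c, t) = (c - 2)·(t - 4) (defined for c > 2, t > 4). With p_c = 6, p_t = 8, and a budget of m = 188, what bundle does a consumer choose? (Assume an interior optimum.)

MU_c = (t−4), MU_t = (c−2).
MRS = (t−4)/(c−2).
Tangency: set MRS = p_c/p_t = 6/8 = 0.75.
So (t − 4)/(c − 2) = 0.75, i.e. (t − 4) = 0.75·(c − 2).
Rewrite the budget in excess-of-subsistence terms: 6·(c − 2) + 8·(t − 4) = 188 − 6·2 − 8·4 = 144.
Substituting, 12·(c − 2) = 144, so c − 2 = 12 and c* = 14.
Then t − 4 = 0.75·12 = 9, so t* = 13.

c* = 14, t* = 13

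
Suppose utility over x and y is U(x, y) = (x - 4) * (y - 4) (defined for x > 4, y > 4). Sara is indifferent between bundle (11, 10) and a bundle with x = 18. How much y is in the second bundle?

U(11, 10) = 42.
Set U(18, y) = 42 and solve.
With x = 18: (18 − 4) = 14, so (y − 4) = 42/14 = 3.
So y = 4 + 3 = 7.
Check: U(18, 7) = 42.

y = 7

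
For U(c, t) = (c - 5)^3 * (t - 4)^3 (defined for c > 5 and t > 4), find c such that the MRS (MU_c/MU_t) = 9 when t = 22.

MU_c = 3·(c−5)^2·(t−4)^3, MU_t = 3·(c−5)^3·(t−4)^2.
MRS = (t−4)/(c−5).
Substitute t = 22: MRS = 18/(c − 5). Setting this equal to 9 gives c − 5 = 18/9 = 2, so c = 7.

c = 7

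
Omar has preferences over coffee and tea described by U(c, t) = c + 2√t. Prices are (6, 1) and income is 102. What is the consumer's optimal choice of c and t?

MU_c = 1, MU_t = 2/(2√t).
MRS = 1 ÷ (2/(2√t)).
Tangency: set MRS = p_c/p_t = 6/1 = 6.
MRS depends only on t: √t = 6 ⇒ √t = 6 ⇒ t* = 36.
From the budget, 6·c = 102 − 1·36 = 66, so c* = 11.

c* = 11, t* = 36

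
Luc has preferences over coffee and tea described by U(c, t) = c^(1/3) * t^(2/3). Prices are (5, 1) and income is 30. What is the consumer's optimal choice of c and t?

c* = 2, t* = 20

MU_c = 1/3·c^(-2/3)·t^(2/3) and MU_t = 2/3·c^(1/3)·t^(-1/3).
MRS = MU_c/MU_t = (0.5)·t/c.
Tangency: set MRS = p_c/p_t = 5/1 = 5.
So (0.5)·t/c = 5, i.e. t = 10·c.
Substitute into the budget 5·c + 1·t = 30: 15·c = 30, so c* = 2.
Then t* = 10·2 = 20.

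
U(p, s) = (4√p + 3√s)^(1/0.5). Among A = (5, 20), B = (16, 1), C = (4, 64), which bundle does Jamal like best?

Evaluate utility at each bundle:
U(A) = 500.000.
U(B) = 361.000.
U(C) = 1024.000.
Highest utility is C, so C ≻ A ≻ B.

Bundle C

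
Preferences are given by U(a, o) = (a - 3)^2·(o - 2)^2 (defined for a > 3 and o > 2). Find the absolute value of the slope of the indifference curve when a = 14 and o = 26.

MU_a = 2·(a−3)·(o−2)^2, MU_o = 2·(a−3)^2·(o−2).
MRS = (o−2)/(a−3).
At (14, 26): MRS = 24/11.
So at (14, 26) the consumer would give up 24/11 units of o for one more unit of a.

MRS = 24/11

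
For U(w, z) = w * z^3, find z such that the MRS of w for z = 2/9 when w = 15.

MU_w = z^3 and MU_z = 3·w·z^2.
MRS = MU_w/MU_z = (1/3)·z/w.
Substitute w = 15: MRS = z/45. Setting z/45 = 2/9 gives z = (2/9)·45 = 10.

z = 10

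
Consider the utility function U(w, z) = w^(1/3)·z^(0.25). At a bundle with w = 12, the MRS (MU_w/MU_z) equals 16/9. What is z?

z = 16

MU_w = 1/3·w^(-2/3)·z^(0.25) and MU_z = 0.25·w^(1/3)·z^(-0.75).
MRS = MU_w/MU_z = (4/3)·z/w.
Substitute w = 12: MRS = z/9. Setting z/9 = 16/9 gives z = (16/9)·9 = 16.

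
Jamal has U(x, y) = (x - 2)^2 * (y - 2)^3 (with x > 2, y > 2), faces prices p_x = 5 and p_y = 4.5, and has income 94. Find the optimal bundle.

MU_x = 2·(x−2)·(y−2)^3, MU_y = 3·(x−2)^2·(y−2)^2.
MRS = (2/3)·(y−2)/(x−2).
Tangency: set MRS = p_x/p_y = 5/4.5 = 10/9.
So (2/3)·(y − 2)/(x − 2) = 10/9, i.e. (y − 2) = (5/3)·(x − 2).
Rewrite the budget in excess-of-subsistence terms: 5·(x − 2) + 4.5·(y − 2) = 94 − 5·2 − 4.5·2 = 75.
Substituting, 12.5·(x − 2) = 75, so x − 2 = 6 and x* = 8.
Then y − 2 = (5/3)·6 = 10, so y* = 12.

x* = 8, y* = 12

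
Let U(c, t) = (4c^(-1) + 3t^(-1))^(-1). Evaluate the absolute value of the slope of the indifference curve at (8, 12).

MRS = 3

For CES with ρ = -1, MRS = (4/3)·(t/c)^2.
At (8, 12): MRS = 3.
The indifference curve has slope −3 at this bundle.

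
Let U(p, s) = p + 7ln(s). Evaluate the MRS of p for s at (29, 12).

MU_p = 1, MU_s = 7/s.
MRS = 1 ÷ (7/s).
At (29, 12): MRS = 12/7.
The indifference curve has slope −12/7 at this bundle.

MRS = 12/7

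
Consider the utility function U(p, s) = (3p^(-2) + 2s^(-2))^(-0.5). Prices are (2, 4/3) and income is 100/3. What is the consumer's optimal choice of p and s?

For CES with ρ = -2, MRS = (3/2)·(s/p)^3.
Tangency: set MRS = p_p/p_s = 2/(4/3) = 1.5.
So (s/p)^3 = 1; taking the cube root, s/p = 1, i.e. s = p.
Substitute into the budget 2·p + (4/3)·s = 100/3: (10/3)·p = 100/3, so p* = 10 and s* = 10.

p* = 10, s* = 10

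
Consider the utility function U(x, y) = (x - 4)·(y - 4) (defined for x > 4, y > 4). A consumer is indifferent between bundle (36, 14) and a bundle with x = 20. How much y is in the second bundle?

y = 24

U(36, 14) = 320.
Set U(20, y) = 320 and solve.
With x = 20: (20 − 4) = 16, so (y − 4) = 320/16 = 20.
So y = 4 + 20 = 24.
Check: U(20, 24) = 320.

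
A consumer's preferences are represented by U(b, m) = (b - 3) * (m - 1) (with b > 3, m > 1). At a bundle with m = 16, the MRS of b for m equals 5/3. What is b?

MU_b = (m−1), MU_m = (b−3).
MRS = (m−1)/(b−3).
Substitute m = 16: MRS = 15/(b − 3). Setting this equal to 5/3 gives b − 3 = 15/(5/3) = 9, so b = 12.

b = 12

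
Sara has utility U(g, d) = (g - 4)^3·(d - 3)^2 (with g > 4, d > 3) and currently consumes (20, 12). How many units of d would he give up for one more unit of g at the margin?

MU_g = 3·(g−4)^2·(d−3)^2, MU_d = 2·(g−4)^3·(d−3).
MRS = (3/2)·(d−3)/(g−4).
At (20, 12): MRS = 27/32.
So at (20, 12) the consumer would give up 27/32 units of d for one more unit of g.

MRS = 27/32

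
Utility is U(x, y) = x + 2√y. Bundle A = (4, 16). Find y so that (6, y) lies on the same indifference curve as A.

U(4, 16) = 12.
Set U(6, y) = 12 and solve.
With x = 6: 2√y = 12 − 6 = 6, so √y = 3 and y = 9.
Check: U(6, 9) = 12.

y = 9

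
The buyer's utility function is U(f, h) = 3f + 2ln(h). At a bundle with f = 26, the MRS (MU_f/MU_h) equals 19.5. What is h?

MU_f = 3, MU_h = 2/h.
MRS = 3 ÷ (2/h).
MRS depends only on h: 1.5·h = 19.5 ⇒ h = 19.5/1.5 = 13.

h = 13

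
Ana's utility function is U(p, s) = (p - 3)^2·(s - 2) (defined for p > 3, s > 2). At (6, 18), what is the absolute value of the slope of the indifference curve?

MRS = 32/3

MU_p = 2·(p−3)·(s−2), MU_s = (p−3)^2.
MRS = (2/1)·(s−2)/(p−3).
At (6, 18): MRS = 32/3.
So at (6, 18) the consumer would give up 32/3 units of s for one more unit of p.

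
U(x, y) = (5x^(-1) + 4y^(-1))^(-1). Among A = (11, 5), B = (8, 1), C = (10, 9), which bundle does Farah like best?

Bundle C

Evaluate utility at each bundle:
U(A) = 0.797.
U(B) = 0.216.
U(C) = 1.059.
Highest utility is C, so C ≻ A ≻ B.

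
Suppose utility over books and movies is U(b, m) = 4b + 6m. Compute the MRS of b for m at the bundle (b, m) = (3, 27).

MU_b = 4, MU_m = 6, so MRS = 4/6 = 2/3 at every bundle.
At (3, 27): MRS = 2/3.
So at (3, 27) the consumer would give up 2/3 units of m for one more unit of b.

MRS = 2/3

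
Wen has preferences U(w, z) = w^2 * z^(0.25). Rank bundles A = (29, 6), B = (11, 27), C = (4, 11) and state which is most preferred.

Bundle A

Evaluate utility at each bundle:
U(A) = 1316.236.
U(B) = 275.820.
U(C) = 29.139.
Highest utility is A, so A ≻ B ≻ C.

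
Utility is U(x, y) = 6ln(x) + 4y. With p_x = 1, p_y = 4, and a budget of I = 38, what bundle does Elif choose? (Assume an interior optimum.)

x* = 6, y* = 8

MU_x = 6/x, MU_y = 4.
MRS = 6/x ÷ 4.
Tangency: set MRS = p_x/p_y = 1/4 = 0.25.
MRS depends only on x: 1.5/x = 0.25 ⇒ x* = 1.5/0.25 = 6.
From the budget, 4·y = 38 − 1·6 = 32, so y* = 8.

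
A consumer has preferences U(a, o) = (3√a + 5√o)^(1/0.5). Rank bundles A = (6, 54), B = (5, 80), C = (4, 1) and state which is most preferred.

Evaluate utility at each bundle:
U(A) = 1944.000.
U(B) = 2645.000.
U(C) = 121.000.
Highest utility is B, so B ≻ A ≻ C.

Bundle B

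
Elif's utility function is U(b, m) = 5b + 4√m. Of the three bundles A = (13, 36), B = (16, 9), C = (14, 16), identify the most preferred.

Evaluate utility at each bundle:
U(A) = 89.000.
U(B) = 92.000.
U(C) = 86.000.
Highest utility is B, so B ≻ A ≻ C.

Bundle B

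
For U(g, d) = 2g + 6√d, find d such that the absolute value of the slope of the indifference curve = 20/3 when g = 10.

d = 100

MU_g = 2, MU_d = 6/(2√d).
MRS = 2 ÷ (6/(2√d)).
MRS depends only on d: (2/3)·√d = 20/3 ⇒ √d = (20/3)/(2/3) = 10 ⇒ d = 100.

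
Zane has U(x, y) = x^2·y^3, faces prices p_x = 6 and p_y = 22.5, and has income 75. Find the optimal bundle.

x* = 5, y* = 2

MU_x = 2·x·y^3 and MU_y = 3·x^2·y^2.
MRS = MU_x/MU_y = (2/3)·y/x.
Tangency: set MRS = p_x/p_y = 6/22.5 = 4/15.
So (2/3)·y/x = 4/15, i.e. y = 0.4·x.
Substitute into the budget 6·x + 22.5·y = 75: 15·x = 75, so x* = 5.
Then y* = 0.4·5 = 2.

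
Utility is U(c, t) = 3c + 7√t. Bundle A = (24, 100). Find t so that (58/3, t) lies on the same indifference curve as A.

t = 144

U(24, 100) = 142.
Set U(58/3, t) = 142 and solve.
With c = 58/3: 7√t = 142 − 3·58/3 = 84, so √t = 12 and t = 144.
Check: U(58/3, 144) = 142.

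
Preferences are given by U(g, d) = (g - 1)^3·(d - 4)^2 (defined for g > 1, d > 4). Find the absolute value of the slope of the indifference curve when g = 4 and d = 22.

MRS = 9

MU_g = 3·(g−1)^2·(d−4)^2, MU_d = 2·(g−1)^3·(d−4).
MRS = (3/2)·(d−4)/(g−1).
At (4, 22): MRS = 9.
The indifference curve has slope −9 at this bundle.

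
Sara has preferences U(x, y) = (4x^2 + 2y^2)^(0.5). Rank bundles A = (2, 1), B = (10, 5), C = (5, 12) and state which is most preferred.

Bundle B

Evaluate utility at each bundle:
U(A) = 4.243.
U(B) = 21.213.
U(C) = 19.698.
Highest utility is B, so B ≻ C ≻ A.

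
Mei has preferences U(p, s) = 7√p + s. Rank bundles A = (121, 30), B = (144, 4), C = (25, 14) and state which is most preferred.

Evaluate utility at each bundle:
U(A) = 107.000.
U(B) = 88.000.
U(C) = 49.000.
Highest utility is A, so A ≻ B ≻ C.

Bundle A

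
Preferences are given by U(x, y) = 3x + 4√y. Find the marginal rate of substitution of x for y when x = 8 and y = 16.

MU_x = 3, MU_y = 4/(2√y).
MRS = 3 ÷ (4/(2√y)).
At (8, 16): MRS = 6.
So at (8, 16) the consumer would give up 6 units of y for one more unit of x.

MRS = 6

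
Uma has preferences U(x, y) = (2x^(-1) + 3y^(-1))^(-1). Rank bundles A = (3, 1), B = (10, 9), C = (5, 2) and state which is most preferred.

Bundle B

Evaluate utility at each bundle:
U(A) = 0.273.
U(B) = 1.875.
U(C) = 0.526.
Highest utility is B, so B ≻ C ≻ A.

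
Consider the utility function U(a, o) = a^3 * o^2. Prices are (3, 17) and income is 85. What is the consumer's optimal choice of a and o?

a* = 17, o* = 2

MU_a = 3·a^2·o^2 and MU_o = 2·a^3·o.
MRS = MU_a/MU_o = (3/2)·o/a.
Tangency: set MRS = p_a/p_o = 3/17.
So (3/2)·o/a = 3/17, i.e. o = (2/17)·a.
Substitute into the budget 3·a + 17·o = 85: 5·a = 85, so a* = 17.
Then o* = (2/17)·17 = 2.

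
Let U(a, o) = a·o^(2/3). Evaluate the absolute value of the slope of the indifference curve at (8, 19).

MRS = 57/16

MU_a = o^(2/3) and MU_o = 2/3·a·o^(-1/3).
MRS = MU_a/MU_o = (1.5)·o/a.
At (8, 19): MRS = 57/16.
That is, one extra unit of a is worth 57/16 units of o at the margin.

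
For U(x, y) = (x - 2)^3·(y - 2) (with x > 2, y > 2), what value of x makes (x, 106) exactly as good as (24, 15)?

x = 13

U(24, 15) = 138424.
Set U(x, 106) = 138424 and solve.
With y = 106: (106 − 2) = 104, so (x − 2)^3 = 138424/104 = 1331.
Taking the cube root (with x > 2): x − 2 = 11, so x = 13.
Check: U(13, 106) = 138424.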